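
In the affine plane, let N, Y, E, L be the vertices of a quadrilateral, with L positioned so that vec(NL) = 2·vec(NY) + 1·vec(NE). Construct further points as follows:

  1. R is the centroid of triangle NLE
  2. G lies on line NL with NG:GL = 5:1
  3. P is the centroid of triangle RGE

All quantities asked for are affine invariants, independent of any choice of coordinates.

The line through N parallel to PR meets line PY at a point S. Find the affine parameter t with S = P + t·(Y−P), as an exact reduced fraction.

t = -2/7

Work in coordinates with N = (0, 0), Y = (1, 0), E = (0, 1), L = (2, 1).
1. R is the centroid of triangle NLE ⇒ R = (2/3, 2/3)
2. G lies on line NL with NG:GL = 5:1 ⇒ G = (5/3, 5/6)
3. P is the centroid of triangle RGE ⇒ P = (7/9, 5/6)
through N parallel to PR: direction (-1/9, -1/6); meets PY at S = (5/7, 15/14)
S = P + t·(Y−P) with t = -2/7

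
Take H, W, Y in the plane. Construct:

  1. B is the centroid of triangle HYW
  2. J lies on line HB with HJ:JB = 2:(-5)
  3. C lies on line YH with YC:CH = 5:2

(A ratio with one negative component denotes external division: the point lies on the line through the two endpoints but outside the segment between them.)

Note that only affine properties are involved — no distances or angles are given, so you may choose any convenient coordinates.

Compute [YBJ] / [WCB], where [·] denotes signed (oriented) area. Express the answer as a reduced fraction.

Work in coordinates with H = (0, 0), W = (1, 0), Y = (0, 1).
1. B is the centroid of triangle HYW ⇒ B = (1/3, 1/3)
2. J lies on line HB with HJ:JB = 2:(-5) ⇒ J = (-2/9, -2/9)
3. C lies on line YH with YC:CH = 5:2 ⇒ C = (0, 2/7)
2·[YBJ] = -5/9, 2·[WCB] = -1/7
[YBJ]:[WCB] = -5/9:-1/7 = 35/9

[YBJ]:[WCB] = 35/9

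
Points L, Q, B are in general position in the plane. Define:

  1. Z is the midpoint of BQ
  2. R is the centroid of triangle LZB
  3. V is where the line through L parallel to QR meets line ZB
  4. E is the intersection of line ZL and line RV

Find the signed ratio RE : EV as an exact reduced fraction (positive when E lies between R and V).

RE:EV = 1/12

Work in coordinates with L = (0, 0), Q = (1, 0), B = (0, 1).
1. Z is the midpoint of BQ ⇒ Z = (1/2, 1/2)
2. R is the centroid of triangle LZB ⇒ R = (1/6, 1/2)
3. V is where the line through L parallel to QR meets line ZB ⇒ V = (5/2, -3/2)
4. E is the intersection of line ZL and line RV ⇒ E = (9/26, 9/26)
E = R + t·(V−R) with t = 1/13, so RE:EV = t:(1−t) = 1/13:12/13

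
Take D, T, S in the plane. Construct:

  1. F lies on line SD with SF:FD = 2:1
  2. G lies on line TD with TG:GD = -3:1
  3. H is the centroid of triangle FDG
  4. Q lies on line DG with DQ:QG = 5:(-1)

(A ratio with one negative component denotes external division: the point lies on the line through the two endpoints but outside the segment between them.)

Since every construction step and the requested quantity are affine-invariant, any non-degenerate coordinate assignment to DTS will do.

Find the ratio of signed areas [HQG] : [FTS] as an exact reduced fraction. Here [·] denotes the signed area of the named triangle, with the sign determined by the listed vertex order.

[HQG]:[FTS] = 1/48

Work in coordinates with D = (0, 0), T = (1, 0), S = (0, 1).
1. F lies on line SD with SF:FD = 2:1 ⇒ F = (0, 1/3)
2. G lies on line TD with TG:GD = -3:1 ⇒ G = (-1/2, 0)
3. H is the centroid of triangle FDG ⇒ H = (-1/6, 1/9)
4. Q lies on line DG with DQ:QG = 5:(-1) ⇒ Q = (-5/8, 0)
2·[HQG] = 1/72, 2·[FTS] = 2/3
[HQG]:[FTS] = 1/72:2/3 = 1/48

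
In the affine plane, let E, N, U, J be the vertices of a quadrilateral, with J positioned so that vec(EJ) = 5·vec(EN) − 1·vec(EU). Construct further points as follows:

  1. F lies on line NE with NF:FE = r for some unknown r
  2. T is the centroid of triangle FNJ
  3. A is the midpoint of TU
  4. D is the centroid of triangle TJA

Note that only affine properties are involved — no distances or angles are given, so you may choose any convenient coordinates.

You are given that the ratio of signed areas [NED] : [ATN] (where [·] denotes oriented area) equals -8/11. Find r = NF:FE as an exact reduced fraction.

r = 1/3

Assign E = (0, 0), N = (1, 0), U = (0, 1), J = (5, -1) — the answer is frame-independent, so this choice is without loss of generality.
1. With NF:FE = r, write λ = r/(r+1) so F = N + λ·(E−N); F is affine-linear in λ
2. T is the centroid of triangle FNJ ⇒ T is an affine combination of earlier points and hence also affine-linear in λ
3. A is the midpoint of TU ⇒ A is an affine combination of earlier points and hence also affine-linear in λ
4. D is the centroid of triangle TJA ⇒ D is an affine combination of earlier points and hence also affine-linear in λ
Every point depending on F is an affine combination of F and λ-independent points, so each such coordinate is linear in λ; the λ² term in each signed area is a multiple of (E−N)×(E−N) = 0, so 2·[NED] and 2·[ATN] are each linear in λ. Evaluating at λ=0 and λ=1:
  2·[NED] = 1/3,   2·[ATN] = 1/6·λ − 1/2
So [NED]:[ATN] = (1/3) / (1/6·λ − 1/2). Setting this equal to -8/11:
  1/3 = -8/11·(1/6·λ − 1/2)  ⇒  λ = 1/4
Then r = λ/(1−λ) = (1/4)/(3/4) = 1/3. Check: with r = 1/3, F = (3/4, 0) and [NED]:[ATN] = -8/11 as required.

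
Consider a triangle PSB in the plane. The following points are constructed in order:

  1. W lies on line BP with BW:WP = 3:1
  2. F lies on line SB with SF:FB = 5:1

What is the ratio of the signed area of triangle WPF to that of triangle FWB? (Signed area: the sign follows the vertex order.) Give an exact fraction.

Work in coordinates with P = (0, 0), S = (1, 0), B = (0, 1).
1. W lies on line BP with BW:WP = 3:1 ⇒ W = (0, 1/4)
2. F lies on line SB with SF:FB = 5:1 ⇒ F = (1/6, 5/6)
2·[WPF] = 1/24, 2·[FWB] = -1/8
[WPF]:[FWB] = 1/24:-1/8 = -1/3

[WPF]:[FWB] = -1/3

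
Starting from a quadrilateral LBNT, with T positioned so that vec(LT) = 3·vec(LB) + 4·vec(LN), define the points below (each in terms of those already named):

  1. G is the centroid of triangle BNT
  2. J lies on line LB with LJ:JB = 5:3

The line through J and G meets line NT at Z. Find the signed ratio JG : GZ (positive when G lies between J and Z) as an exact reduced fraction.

Assign L = (0, 0), B = (1, 0), N = (0, 1), T = (3, 4) — the answer is frame-independent, so this choice is without loss of generality.
1. G is the centroid of triangle BNT ⇒ G = (4/3, 5/3)
2. J lies on line LB with LJ:JB = 5:3 ⇒ J = (5/8, 0)
line JG meets NT at Z = (42/23, 65/23)
G = J + t·(Z−J) with t = 23/39, so JG:GZ = 23/39:16/39

JG:GZ = 23/16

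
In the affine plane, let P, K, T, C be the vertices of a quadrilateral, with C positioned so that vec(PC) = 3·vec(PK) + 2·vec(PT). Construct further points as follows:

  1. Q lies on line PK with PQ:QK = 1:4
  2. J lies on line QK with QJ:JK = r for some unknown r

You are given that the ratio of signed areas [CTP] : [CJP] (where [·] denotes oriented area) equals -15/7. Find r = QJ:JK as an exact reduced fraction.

Choose coordinates P = (0, 0), K = (1, 0), T = (0, 1), C = (3, 2).
1. Q lies on line PK with PQ:QK = 1:4 ⇒ Q = (1/5, 0)
2. With QJ:JK = r, write λ = r/(r+1) so J = Q + λ·(K−Q); J is affine-linear in λ
Every point depending on J is an affine combination of J and λ-independent points, so each such coordinate is linear in λ; the λ² term in each signed area is a multiple of (K−Q)×(K−Q) = 0, so 2·[CTP] and 2·[CJP] are each linear in λ. Evaluating at λ=0 and λ=1:
  2·[CTP] = 3,   2·[CJP] = -8/5·λ − 2/5
So [CTP]:[CJP] = (3) / (-8/5·λ − 2/5). Setting this equal to -15/7:
  3 = -15/7·(-8/5·λ − 2/5)  ⇒  λ = 5/8
Then r = λ/(1−λ) = (5/8)/(3/8) = 5/3. Check: with r = 5/3, J = (7/10, 0) and [CTP]:[CJP] = -15/7 as required.

r = 5/3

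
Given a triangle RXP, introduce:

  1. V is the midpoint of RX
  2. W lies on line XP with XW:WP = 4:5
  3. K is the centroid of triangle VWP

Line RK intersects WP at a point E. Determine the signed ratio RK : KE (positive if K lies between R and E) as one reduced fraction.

Choose coordinates R = (0, 0), X = (1, 0), P = (0, 1).
1. V is the midpoint of RX ⇒ V = (1/2, 0)
2. W lies on line XP with XW:WP = 4:5 ⇒ W = (5/9, 4/9)
3. K is the centroid of triangle VWP ⇒ K = (19/54, 13/27)
line RK meets WP at E = (19/45, 26/45)
K = R + t·(E−R) with t = 5/6, so RK:KE = 5/6:1/6

RK:KE = 5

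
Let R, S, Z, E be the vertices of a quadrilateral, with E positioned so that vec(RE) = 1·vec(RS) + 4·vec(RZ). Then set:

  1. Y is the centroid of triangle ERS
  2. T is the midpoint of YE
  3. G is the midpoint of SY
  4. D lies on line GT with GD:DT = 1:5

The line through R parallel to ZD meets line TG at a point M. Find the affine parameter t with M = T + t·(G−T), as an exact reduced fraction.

Set R = (0, 0), S = (1, 0), Z = (0, 1), E = (1, 4); any affine frame gives the same invariant.
1. Y is the centroid of triangle ERS ⇒ Y = (2/3, 4/3)
2. T is the midpoint of YE ⇒ T = (5/6, 8/3)
3. G is the midpoint of SY ⇒ G = (5/6, 2/3)
4. D lies on line GT with GD:DT = 1:5 ⇒ D = (5/6, 1)
through R parallel to ZD: direction (5/6, 0); meets TG at M = (5/6, 0)
M = T + t·(G−T) with t = 4/3

t = 4/3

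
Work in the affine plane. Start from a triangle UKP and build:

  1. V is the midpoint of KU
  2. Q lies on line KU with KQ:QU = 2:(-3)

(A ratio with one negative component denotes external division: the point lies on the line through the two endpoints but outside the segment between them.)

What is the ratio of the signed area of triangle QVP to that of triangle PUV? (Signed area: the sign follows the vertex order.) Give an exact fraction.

Work in coordinates with U = (0, 0), K = (1, 0), P = (0, 1).
1. V is the midpoint of KU ⇒ V = (1/2, 0)
2. Q lies on line KU with KQ:QU = 2:(-3) ⇒ Q = (3, 0)
2·[QVP] = -5/2, 2·[PUV] = 1/2
[QVP]:[PUV] = -5/2:1/2 = -5

[QVP]:[PUV] = -5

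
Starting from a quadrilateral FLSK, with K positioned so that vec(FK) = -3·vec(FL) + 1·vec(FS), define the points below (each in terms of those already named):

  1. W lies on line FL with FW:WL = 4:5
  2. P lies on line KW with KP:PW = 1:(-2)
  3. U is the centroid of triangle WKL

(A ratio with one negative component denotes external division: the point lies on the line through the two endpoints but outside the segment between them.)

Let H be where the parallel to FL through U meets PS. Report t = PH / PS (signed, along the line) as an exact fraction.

t = 5/3

Assign F = (0, 0), L = (1, 0), S = (0, 1), K = (-3, 1) — the answer is frame-independent, so this choice is without loss of generality.
1. W lies on line FL with FW:WL = 4:5 ⇒ W = (4/9, 0)
2. P lies on line KW with KP:PW = 1:(-2) ⇒ P = (-58/9, 2)
3. U is the centroid of triangle WKL ⇒ U = (-14/27, 1/3)
through U parallel to FL: direction (1, 0); meets PS at H = (116/27, 1/3)
H = P + t·(S−P) with t = 5/3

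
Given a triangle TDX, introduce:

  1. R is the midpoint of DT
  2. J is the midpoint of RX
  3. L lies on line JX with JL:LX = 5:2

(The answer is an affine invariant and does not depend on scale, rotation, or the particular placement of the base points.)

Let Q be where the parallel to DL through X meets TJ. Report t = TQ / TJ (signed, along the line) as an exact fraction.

t = 26/19

Choose coordinates T = (0, 0), D = (1, 0), X = (0, 1).
1. R is the midpoint of DT ⇒ R = (1/2, 0)
2. J is the midpoint of RX ⇒ J = (1/4, 1/2)
3. L lies on line JX with JL:LX = 5:2 ⇒ L = (1/14, 6/7)
through X parallel to DL: direction (-13/14, 6/7); meets TJ at Q = (13/38, 13/19)
Q = T + t·(J−T) with t = 26/19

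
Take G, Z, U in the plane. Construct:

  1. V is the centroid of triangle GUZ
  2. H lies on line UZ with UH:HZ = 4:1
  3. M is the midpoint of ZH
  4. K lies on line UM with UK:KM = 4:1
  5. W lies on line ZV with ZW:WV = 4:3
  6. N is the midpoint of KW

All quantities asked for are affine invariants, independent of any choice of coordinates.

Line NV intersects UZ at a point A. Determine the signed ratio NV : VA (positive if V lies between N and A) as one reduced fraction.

NV:VA = -5/7

Work in coordinates with G = (0, 0), Z = (1, 0), U = (0, 1).
1. V is the centroid of triangle GUZ ⇒ V = (1/3, 1/3)
2. H lies on line UZ with UH:HZ = 4:1 ⇒ H = (4/5, 1/5)
3. M is the midpoint of ZH ⇒ M = (9/10, 1/10)
4. K lies on line UM with UK:KM = 4:1 ⇒ K = (18/25, 7/25)
5. W lies on line ZV with ZW:WV = 4:3 ⇒ W = (13/21, 4/21)
6. N is the midpoint of KW ⇒ N = (703/1050, 247/1050)
line NV meets UZ at A = (201/250, 49/250)
V = N + t·(A−N) with t = -5/2, so NV:VA = -5/2:7/2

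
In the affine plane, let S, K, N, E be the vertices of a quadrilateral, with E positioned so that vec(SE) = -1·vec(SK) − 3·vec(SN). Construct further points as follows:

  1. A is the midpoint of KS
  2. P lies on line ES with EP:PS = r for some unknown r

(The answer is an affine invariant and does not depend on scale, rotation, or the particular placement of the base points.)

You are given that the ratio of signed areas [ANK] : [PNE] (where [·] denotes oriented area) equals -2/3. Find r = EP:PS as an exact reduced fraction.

Work in coordinates with S = (0, 0), K = (1, 0), N = (0, 1), E = (-1, -3).
1. A is the midpoint of KS ⇒ A = (1/2, 0)
2. With EP:PS = r, write λ = r/(r+1) so P = E + λ·(S−E); P is affine-linear in λ
Every point depending on P is an affine combination of P and λ-independent points, so each such coordinate is linear in λ; the λ² term in each signed area is a multiple of (S−E)×(S−E) = 0, so 2·[ANK] and 2·[PNE] are each linear in λ. Evaluating at λ=0 and λ=1:
  2·[ANK] = -1/2,   2·[PNE] = λ
So [ANK]:[PNE] = (-1/2) / (λ). Setting this equal to -2/3:
  -1/2 = -2/3·(λ)  ⇒  λ = 3/4
Then r = λ/(1−λ) = (3/4)/(1/4) = 3. Check: with r = 3, P = (-1/4, -3/4) and [ANK]:[PNE] = -2/3 as required.

r = 3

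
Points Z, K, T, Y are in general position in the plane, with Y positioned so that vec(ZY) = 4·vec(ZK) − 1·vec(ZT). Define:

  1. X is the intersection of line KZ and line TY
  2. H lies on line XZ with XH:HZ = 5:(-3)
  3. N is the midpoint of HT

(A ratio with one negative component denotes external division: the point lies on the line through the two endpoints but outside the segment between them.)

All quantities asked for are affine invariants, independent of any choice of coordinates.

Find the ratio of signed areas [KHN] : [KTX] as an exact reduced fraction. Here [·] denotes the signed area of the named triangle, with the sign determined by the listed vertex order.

[KHN]:[KTX] = 2

Assign Z = (0, 0), K = (1, 0), T = (0, 1), Y = (4, -1) — the answer is frame-independent, so this choice is without loss of generality.
1. X is the intersection of line KZ and line TY ⇒ X = (2, 0)
2. H lies on line XZ with XH:HZ = 5:(-3) ⇒ H = (-3, 0)
3. N is the midpoint of HT ⇒ N = (-3/2, 1/2)
2·[KHN] = -2, 2·[KTX] = -1
[KHN]:[KTX] = -2:-1 = 2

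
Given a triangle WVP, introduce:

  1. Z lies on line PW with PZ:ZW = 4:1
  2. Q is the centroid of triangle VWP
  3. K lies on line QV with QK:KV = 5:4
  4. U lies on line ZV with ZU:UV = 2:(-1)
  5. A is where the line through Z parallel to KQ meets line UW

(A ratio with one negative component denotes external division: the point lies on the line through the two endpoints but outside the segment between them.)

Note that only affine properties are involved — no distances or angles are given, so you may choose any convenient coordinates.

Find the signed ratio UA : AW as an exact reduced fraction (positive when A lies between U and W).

UA:AW = 3

Work in coordinates with W = (0, 0), V = (1, 0), P = (0, 1).
1. Z lies on line PW with PZ:ZW = 4:1 ⇒ Z = (0, 1/5)
2. Q is the centroid of triangle VWP ⇒ Q = (1/3, 1/3)
3. K lies on line QV with QK:KV = 5:4 ⇒ K = (19/27, 4/27)
4. U lies on line ZV with ZU:UV = 2:(-1) ⇒ U = (2, -1/5)
5. A is where the line through Z parallel to KQ meets line UW ⇒ A = (1/2, -1/20)
A = U + t·(W−U) with t = 3/4, so UA:AW = t:(1−t) = 3/4:1/4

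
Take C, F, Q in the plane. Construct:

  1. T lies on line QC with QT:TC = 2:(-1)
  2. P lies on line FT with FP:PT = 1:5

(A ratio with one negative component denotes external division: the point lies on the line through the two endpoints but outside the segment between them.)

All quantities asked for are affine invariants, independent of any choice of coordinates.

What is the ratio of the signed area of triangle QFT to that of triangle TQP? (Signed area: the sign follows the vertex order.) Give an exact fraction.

Work in coordinates with C = (0, 0), F = (1, 0), Q = (0, 1).
1. T lies on line QC with QT:TC = 2:(-1) ⇒ T = (0, -1)
2. P lies on line FT with FP:PT = 1:5 ⇒ P = (5/6, -1/6)
2·[QFT] = -2, 2·[TQP] = -5/3
[QFT]:[TQP] = -2:-5/3 = 6/5

[QFT]:[TQP] = 6/5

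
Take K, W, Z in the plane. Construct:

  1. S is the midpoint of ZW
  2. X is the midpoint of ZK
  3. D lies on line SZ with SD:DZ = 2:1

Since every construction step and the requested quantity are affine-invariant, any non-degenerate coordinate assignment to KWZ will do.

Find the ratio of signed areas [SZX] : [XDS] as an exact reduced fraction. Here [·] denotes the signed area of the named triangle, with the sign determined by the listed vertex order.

[SZX]:[XDS] = -3/2

Set K = (0, 0), W = (1, 0), Z = (0, 1); any affine frame gives the same invariant.
1. S is the midpoint of ZW ⇒ S = (1/2, 1/2)
2. X is the midpoint of ZK ⇒ X = (0, 1/2)
3. D lies on line SZ with SD:DZ = 2:1 ⇒ D = (1/6, 5/6)
2·[SZX] = 1/4, 2·[XDS] = -1/6
[SZX]:[XDS] = 1/4:-1/6 = -3/2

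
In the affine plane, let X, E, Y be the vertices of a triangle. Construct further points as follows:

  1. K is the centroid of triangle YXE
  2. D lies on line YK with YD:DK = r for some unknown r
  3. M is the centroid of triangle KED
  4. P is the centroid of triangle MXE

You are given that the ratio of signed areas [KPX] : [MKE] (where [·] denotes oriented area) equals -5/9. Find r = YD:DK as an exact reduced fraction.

r = -1/3

Set X = (0, 0), E = (1, 0), Y = (0, 1); any affine frame gives the same invariant.
1. K is the centroid of triangle YXE ⇒ K = (1/3, 1/3)
2. With YD:DK = r, write λ = r/(r+1) so D = Y + λ·(K−Y); D is affine-linear in λ
3. M is the centroid of triangle KED ⇒ M is an affine combination of earlier points and hence also affine-linear in λ
4. P is the centroid of triangle MXE ⇒ P is an affine combination of earlier points and hence also affine-linear in λ
Every point depending on D is an affine combination of D and λ-independent points, so each such coordinate is linear in λ; the λ² term in each signed area is a multiple of (K−Y)×(K−Y) = 0, so 2·[KPX] and 2·[MKE] are each linear in λ. Evaluating at λ=0 and λ=1:
  2·[KPX] = -1/27·λ − 1/9,   2·[MKE] = -1/9·λ + 1/9
So [KPX]:[MKE] = (-1/27·λ − 1/9) / (-1/9·λ + 1/9). Setting this equal to -5/9:
  -1/27·λ − 1/9 = -5/9·(-1/9·λ + 1/9)  ⇒  λ = -1/2
Then r = λ/(1−λ) = (-1/2)/(3/2) = -1/3. Check: with r = -1/3, D = (-1/6, 4/3) and [KPX]:[MKE] = -5/9 as required.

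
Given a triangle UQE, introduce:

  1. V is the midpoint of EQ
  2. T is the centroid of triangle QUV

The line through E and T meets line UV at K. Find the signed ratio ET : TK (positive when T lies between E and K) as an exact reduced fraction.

ET:TK = -4

Work in coordinates with U = (0, 0), Q = (1, 0), E = (0, 1).
1. V is the midpoint of EQ ⇒ V = (1/2, 1/2)
2. T is the centroid of triangle QUV ⇒ T = (1/2, 1/6)
line ET meets UV at K = (3/8, 3/8)
T = E + t·(K−E) with t = 4/3, so ET:TK = 4/3:-1/3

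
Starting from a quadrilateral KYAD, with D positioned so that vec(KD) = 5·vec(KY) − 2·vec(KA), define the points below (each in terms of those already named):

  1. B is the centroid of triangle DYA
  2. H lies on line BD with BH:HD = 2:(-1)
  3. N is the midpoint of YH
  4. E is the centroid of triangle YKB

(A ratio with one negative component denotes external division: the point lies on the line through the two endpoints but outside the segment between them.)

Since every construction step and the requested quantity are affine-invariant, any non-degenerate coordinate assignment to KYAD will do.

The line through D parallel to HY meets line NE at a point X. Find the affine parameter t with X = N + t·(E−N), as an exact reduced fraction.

t = -6/7

Choose coordinates K = (0, 0), Y = (1, 0), A = (0, 1), D = (5, -2).
1. B is the centroid of triangle DYA ⇒ B = (2, -1/3)
2. H lies on line BD with BH:HD = 2:(-1) ⇒ H = (8, -11/3)
3. N is the midpoint of YH ⇒ N = (9/2, -11/6)
4. E is the centroid of triangle YKB ⇒ E = (1, -1/9)
through D parallel to HY: direction (-7, 11/3); meets NE at X = (15/2, -139/42)
X = N + t·(E−N) with t = -6/7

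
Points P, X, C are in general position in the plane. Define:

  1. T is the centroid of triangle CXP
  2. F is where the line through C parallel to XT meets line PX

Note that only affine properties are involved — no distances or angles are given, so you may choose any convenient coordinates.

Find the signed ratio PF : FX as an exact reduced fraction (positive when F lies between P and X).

PF:FX = -2

Set P = (0, 0), X = (1, 0), C = (0, 1); any affine frame gives the same invariant.
1. T is the centroid of triangle CXP ⇒ T = (1/3, 1/3)
2. F is where the line through C parallel to XT meets line PX ⇒ F = (2, 0)
F = P + t·(X−P) with t = 2, so PF:FX = t:(1−t) = 2:-1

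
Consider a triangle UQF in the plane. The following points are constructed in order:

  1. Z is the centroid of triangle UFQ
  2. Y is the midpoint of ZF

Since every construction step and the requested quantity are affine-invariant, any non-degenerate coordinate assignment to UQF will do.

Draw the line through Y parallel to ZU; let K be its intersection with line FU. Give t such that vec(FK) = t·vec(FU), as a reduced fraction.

t = 1/2

Work in coordinates with U = (0, 0), Q = (1, 0), F = (0, 1).
1. Z is the centroid of triangle UFQ ⇒ Z = (1/3, 1/3)
2. Y is the midpoint of ZF ⇒ Y = (1/6, 2/3)
through Y parallel to ZU: direction (-1/3, -1/3); meets FU at K = (0, 1/2)
K = F + t·(U−F) with t = 1/2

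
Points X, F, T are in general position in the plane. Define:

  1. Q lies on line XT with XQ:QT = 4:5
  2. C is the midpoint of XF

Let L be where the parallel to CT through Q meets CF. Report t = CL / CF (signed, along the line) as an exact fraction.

Choose coordinates X = (0, 0), F = (1, 0), T = (0, 1).
1. Q lies on line XT with XQ:QT = 4:5 ⇒ Q = (0, 4/9)
2. C is the midpoint of XF ⇒ C = (1/2, 0)
through Q parallel to CT: direction (-1/2, 1); meets CF at L = (2/9, 0)
L = C + t·(F−C) with t = -5/9

t = -5/9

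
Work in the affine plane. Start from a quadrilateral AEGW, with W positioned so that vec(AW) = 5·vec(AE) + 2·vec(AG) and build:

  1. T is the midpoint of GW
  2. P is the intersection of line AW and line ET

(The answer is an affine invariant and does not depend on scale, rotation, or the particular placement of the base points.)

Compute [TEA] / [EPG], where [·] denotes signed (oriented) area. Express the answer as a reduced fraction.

Work in coordinates with A = (0, 0), E = (1, 0), G = (0, 1), W = (5, 2).
1. T is the midpoint of GW ⇒ T = (5/2, 3/2)
2. P is the intersection of line AW and line ET ⇒ P = (5/3, 2/3)
2·[TEA] = -3/2, 2·[EPG] = 4/3
[TEA]:[EPG] = -3/2:4/3 = -9/8

[TEA]:[EPG] = -9/8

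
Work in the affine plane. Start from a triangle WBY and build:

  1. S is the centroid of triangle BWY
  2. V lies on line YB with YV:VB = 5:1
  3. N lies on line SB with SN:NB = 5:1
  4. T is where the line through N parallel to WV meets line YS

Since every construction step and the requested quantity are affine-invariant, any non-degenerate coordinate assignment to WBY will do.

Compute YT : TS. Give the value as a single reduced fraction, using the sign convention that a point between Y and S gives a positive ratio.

Set W = (0, 0), B = (1, 0), Y = (0, 1); any affine frame gives the same invariant.
1. S is the centroid of triangle BWY ⇒ S = (1/3, 1/3)
2. V lies on line YB with YV:VB = 5:1 ⇒ V = (5/6, 1/6)
3. N lies on line SB with SN:NB = 5:1 ⇒ N = (8/9, 1/18)
4. T is where the line through N parallel to WV meets line YS ⇒ T = (101/198, -2/99)
T = Y + t·(S−Y) with t = 101/66, so YT:TS = t:(1−t) = 101/66:-35/66

YT:TS = -101/35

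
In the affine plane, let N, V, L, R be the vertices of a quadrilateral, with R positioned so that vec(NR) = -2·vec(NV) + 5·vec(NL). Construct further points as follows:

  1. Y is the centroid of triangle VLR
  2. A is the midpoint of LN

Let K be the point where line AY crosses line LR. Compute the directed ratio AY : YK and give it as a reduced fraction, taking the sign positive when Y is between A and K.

AY:YK = -5/2

Assign N = (0, 0), V = (1, 0), L = (0, 1), R = (-2, 5) — the answer is frame-independent, so this choice is without loss of generality.
1. Y is the centroid of triangle VLR ⇒ Y = (-1/3, 2)
2. A is the midpoint of LN ⇒ A = (0, 1/2)
line AY meets LR at K = (-1/5, 7/5)
Y = A + t·(K−A) with t = 5/3, so AY:YK = 5/3:-2/3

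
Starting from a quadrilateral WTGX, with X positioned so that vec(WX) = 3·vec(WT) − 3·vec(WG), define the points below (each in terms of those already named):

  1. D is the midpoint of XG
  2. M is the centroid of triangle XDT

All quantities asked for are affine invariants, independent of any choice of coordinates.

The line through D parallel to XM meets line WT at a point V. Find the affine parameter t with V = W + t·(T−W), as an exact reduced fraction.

Set W = (0, 0), T = (1, 0), G = (0, 1), X = (3, -3); any affine frame gives the same invariant.
1. D is the midpoint of XG ⇒ D = (3/2, -1)
2. M is the centroid of triangle XDT ⇒ M = (11/6, -4/3)
through D parallel to XM: direction (-7/6, 5/3); meets WT at V = (4/5, 0)
V = W + t·(T−W) with t = 4/5

t = 4/5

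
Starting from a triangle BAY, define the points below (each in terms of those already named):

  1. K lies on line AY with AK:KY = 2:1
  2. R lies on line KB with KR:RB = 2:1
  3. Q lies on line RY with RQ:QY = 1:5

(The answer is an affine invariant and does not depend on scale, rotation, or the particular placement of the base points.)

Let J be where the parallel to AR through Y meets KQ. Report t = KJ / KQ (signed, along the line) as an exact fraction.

Set B = (0, 0), A = (1, 0), Y = (0, 1); any affine frame gives the same invariant.
1. K lies on line AY with AK:KY = 2:1 ⇒ K = (1/3, 2/3)
2. R lies on line KB with KR:RB = 2:1 ⇒ R = (1/9, 2/9)
3. Q lies on line RY with RQ:QY = 1:5 ⇒ Q = (5/54, 19/54)
through Y parallel to AR: direction (-8/9, 2/9); meets KQ at J = (40/81, 71/81)
J = K + t·(Q−K) with t = -2/3

t = -2/3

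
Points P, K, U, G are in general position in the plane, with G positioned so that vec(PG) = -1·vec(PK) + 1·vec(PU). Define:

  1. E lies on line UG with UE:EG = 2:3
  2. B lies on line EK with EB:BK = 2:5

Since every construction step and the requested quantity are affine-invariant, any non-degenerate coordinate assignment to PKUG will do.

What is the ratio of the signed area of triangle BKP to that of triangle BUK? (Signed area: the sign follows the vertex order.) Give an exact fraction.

Work in coordinates with P = (0, 0), K = (1, 0), U = (0, 1), G = (-1, 1).
1. E lies on line UG with UE:EG = 2:3 ⇒ E = (-2/5, 1)
2. B lies on line EK with EB:BK = 2:5 ⇒ B = (0, 5/7)
2·[BKP] = -5/7, 2·[BUK] = -2/7
[BKP]:[BUK] = -5/7:-2/7 = 5/2

[BKP]:[BUK] = 5/2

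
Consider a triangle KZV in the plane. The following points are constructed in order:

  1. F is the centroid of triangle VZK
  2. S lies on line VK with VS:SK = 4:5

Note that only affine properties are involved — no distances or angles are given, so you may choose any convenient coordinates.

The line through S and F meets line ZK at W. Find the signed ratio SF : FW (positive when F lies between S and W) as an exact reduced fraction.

Set K = (0, 0), Z = (1, 0), V = (0, 1); any affine frame gives the same invariant.
1. F is the centroid of triangle VZK ⇒ F = (1/3, 1/3)
2. S lies on line VK with VS:SK = 4:5 ⇒ S = (0, 5/9)
line SF meets ZK at W = (5/6, 0)
F = S + t·(W−S) with t = 2/5, so SF:FW = 2/5:3/5

SF:FW = 2/3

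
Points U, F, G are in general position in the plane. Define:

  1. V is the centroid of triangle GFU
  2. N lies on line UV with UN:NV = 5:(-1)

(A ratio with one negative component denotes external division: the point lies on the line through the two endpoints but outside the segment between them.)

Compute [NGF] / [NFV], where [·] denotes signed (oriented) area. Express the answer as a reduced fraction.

Set U = (0, 0), F = (1, 0), G = (0, 1); any affine frame gives the same invariant.
1. V is the centroid of triangle GFU ⇒ V = (1/3, 1/3)
2. N lies on line UV with UN:NV = 5:(-1) ⇒ N = (5/12, 5/12)
2·[NGF] = -1/6, 2·[NFV] = -1/12
[NGF]:[NFV] = -1/6:-1/12 = 2

[NGF]:[NFV] = 2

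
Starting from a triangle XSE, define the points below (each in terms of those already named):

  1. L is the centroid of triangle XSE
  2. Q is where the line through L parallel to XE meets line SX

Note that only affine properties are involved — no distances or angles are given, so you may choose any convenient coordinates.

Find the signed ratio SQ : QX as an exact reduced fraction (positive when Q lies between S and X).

Choose coordinates X = (0, 0), S = (1, 0), E = (0, 1).
1. L is the centroid of triangle XSE ⇒ L = (1/3, 1/3)
2. Q is where the line through L parallel to XE meets line SX ⇒ Q = (1/3, 0)
Q = S + t·(X−S) with t = 2/3, so SQ:QX = t:(1−t) = 2/3:1/3

SQ:QX = 2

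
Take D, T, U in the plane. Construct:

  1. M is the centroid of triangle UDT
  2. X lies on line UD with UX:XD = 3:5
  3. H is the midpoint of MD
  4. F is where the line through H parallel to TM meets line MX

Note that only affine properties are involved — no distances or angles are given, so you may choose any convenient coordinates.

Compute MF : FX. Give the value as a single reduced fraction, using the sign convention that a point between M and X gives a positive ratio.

MF:FX = -2/3

Assign D = (0, 0), T = (1, 0), U = (0, 1) — the answer is frame-independent, so this choice is without loss of generality.
1. M is the centroid of triangle UDT ⇒ M = (1/3, 1/3)
2. X lies on line UD with UX:XD = 3:5 ⇒ X = (0, 5/8)
3. H is the midpoint of MD ⇒ H = (1/6, 1/6)
4. F is where the line through H parallel to TM meets line MX ⇒ F = (1, -1/4)
F = M + t·(X−M) with t = -2, so MF:FX = t:(1−t) = -2:3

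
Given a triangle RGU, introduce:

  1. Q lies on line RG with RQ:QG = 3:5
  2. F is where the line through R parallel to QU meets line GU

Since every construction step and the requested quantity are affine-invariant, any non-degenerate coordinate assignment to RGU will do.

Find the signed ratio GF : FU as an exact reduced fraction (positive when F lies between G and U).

GF:FU = -8/3

Work in coordinates with R = (0, 0), G = (1, 0), U = (0, 1).
1. Q lies on line RG with RQ:QG = 3:5 ⇒ Q = (3/8, 0)
2. F is where the line through R parallel to QU meets line GU ⇒ F = (-3/5, 8/5)
F = G + t·(U−G) with t = 8/5, so GF:FU = t:(1−t) = 8/5:-3/5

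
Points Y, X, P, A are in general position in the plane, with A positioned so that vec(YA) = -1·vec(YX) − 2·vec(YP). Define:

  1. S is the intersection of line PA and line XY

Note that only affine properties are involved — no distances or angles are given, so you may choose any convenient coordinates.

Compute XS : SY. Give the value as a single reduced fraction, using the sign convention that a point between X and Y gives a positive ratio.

Assign Y = (0, 0), X = (1, 0), P = (0, 1), A = (-1, -2) — the answer is frame-independent, so this choice is without loss of generality.
1. S is the intersection of line PA and line XY ⇒ S = (-1/3, 0)
S = X + t·(Y−X) with t = 4/3, so XS:SY = t:(1−t) = 4/3:-1/3

XS:SY = -4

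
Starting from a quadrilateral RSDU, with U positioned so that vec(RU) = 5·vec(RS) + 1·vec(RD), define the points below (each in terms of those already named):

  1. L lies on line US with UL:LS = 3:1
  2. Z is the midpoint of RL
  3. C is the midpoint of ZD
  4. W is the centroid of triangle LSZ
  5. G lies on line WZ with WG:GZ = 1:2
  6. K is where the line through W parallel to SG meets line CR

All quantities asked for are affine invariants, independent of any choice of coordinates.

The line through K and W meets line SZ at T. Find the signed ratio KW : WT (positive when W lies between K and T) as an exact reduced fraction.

KW:WT = -22/3

Work in coordinates with R = (0, 0), S = (1, 0), D = (0, 1), U = (5, 1).
1. L lies on line US with UL:LS = 3:1 ⇒ L = (2, 1/4)
2. Z is the midpoint of RL ⇒ Z = (1, 1/8)
3. C is the midpoint of ZD ⇒ C = (1/2, 9/16)
4. W is the centroid of triangle LSZ ⇒ W = (4/3, 1/8)
5. G lies on line WZ with WG:GZ = 1:2 ⇒ G = (11/9, 1/8)
6. K is where the line through W parallel to SG meets line CR ⇒ K = (-10/9, -5/4)
line KW meets SZ at T = (1, -1/16)
W = K + t·(T−K) with t = 22/19, so KW:WT = 22/19:-3/19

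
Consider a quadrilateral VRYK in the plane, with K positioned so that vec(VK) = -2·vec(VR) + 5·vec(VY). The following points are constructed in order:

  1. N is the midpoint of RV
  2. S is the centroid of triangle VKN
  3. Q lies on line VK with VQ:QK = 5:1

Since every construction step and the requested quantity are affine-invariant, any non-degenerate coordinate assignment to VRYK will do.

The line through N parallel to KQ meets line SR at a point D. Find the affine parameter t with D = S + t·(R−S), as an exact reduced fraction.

Work in coordinates with V = (0, 0), R = (1, 0), Y = (0, 1), K = (-2, 5).
1. N is the midpoint of RV ⇒ N = (1/2, 0)
2. S is the centroid of triangle VKN ⇒ S = (-1/2, 5/3)
3. Q lies on line VK with VQ:QK = 5:1 ⇒ Q = (-5/3, 25/6)
through N parallel to KQ: direction (1/3, -5/6); meets SR at D = (1/10, 1)
D = S + t·(R−S) with t = 2/5

t = 2/5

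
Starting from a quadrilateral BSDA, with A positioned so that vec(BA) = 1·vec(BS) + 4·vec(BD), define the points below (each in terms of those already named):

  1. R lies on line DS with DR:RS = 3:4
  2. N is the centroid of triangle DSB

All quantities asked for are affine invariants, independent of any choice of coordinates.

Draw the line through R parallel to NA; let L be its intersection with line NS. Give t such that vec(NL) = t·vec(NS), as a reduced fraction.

Set B = (0, 0), S = (1, 0), D = (0, 1), A = (1, 4); any affine frame gives the same invariant.
1. R lies on line DS with DR:RS = 3:4 ⇒ R = (3/7, 4/7)
2. N is the centroid of triangle DSB ⇒ N = (1/3, 1/3)
through R parallel to NA: direction (2/3, 11/3); meets NS at L = (8/21, 13/42)
L = N + t·(S−N) with t = 1/14

t = 1/14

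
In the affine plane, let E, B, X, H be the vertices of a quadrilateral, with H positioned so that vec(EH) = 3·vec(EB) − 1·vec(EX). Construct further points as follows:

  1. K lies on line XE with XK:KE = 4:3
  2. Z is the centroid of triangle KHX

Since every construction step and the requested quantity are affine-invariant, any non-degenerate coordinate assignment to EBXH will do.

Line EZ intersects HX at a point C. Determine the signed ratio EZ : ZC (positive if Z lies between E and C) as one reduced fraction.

Assign E = (0, 0), B = (1, 0), X = (0, 1), H = (3, -1) — the answer is frame-independent, so this choice is without loss of generality.
1. K lies on line XE with XK:KE = 4:3 ⇒ K = (0, 3/7)
2. Z is the centroid of triangle KHX ⇒ Z = (1, 1/7)
line EZ meets HX at C = (21/17, 3/17)
Z = E + t·(C−E) with t = 17/21, so EZ:ZC = 17/21:4/21

EZ:ZC = 17/4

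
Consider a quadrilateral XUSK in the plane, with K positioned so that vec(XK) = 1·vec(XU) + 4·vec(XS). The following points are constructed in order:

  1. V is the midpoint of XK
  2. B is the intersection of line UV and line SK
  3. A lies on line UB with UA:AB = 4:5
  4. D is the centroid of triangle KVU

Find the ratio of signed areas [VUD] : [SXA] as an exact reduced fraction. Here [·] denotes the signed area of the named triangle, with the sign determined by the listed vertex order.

Work in coordinates with X = (0, 0), U = (1, 0), S = (0, 1), K = (1, 4).
1. V is the midpoint of XK ⇒ V = (1/2, 2)
2. B is the intersection of line UV and line SK ⇒ B = (3/7, 16/7)
3. A lies on line UB with UA:AB = 4:5 ⇒ A = (47/63, 64/63)
4. D is the centroid of triangle KVU ⇒ D = (5/6, 2)
2·[VUD] = 2/3, 2·[SXA] = 47/63
[VUD]:[SXA] = 2/3:47/63 = 42/47

[VUD]:[SXA] = 42/47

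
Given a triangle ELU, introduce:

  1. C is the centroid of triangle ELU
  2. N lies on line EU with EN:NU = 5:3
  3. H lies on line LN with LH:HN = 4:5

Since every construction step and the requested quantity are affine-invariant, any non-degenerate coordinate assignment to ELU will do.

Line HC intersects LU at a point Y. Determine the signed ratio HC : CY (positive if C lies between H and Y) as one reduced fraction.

Assign E = (0, 0), L = (1, 0), U = (0, 1) — the answer is frame-independent, so this choice is without loss of generality.
1. C is the centroid of triangle ELU ⇒ C = (1/3, 1/3)
2. N lies on line EU with EN:NU = 5:3 ⇒ N = (0, 5/8)
3. H lies on line LN with LH:HN = 4:5 ⇒ H = (5/9, 5/18)
line HC meets LU at Y = (7/9, 2/9)
C = H + t·(Y−H) with t = -1, so HC:CY = -1:2

HC:CY = -1/2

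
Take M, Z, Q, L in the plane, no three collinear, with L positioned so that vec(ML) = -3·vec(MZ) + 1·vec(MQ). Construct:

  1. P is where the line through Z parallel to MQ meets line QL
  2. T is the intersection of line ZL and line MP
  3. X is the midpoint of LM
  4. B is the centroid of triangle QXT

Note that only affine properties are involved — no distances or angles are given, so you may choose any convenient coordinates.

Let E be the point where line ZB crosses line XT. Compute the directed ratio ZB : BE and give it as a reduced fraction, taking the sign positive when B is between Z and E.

ZB:BE = -16/13

Choose coordinates M = (0, 0), Z = (1, 0), Q = (0, 1), L = (-3, 1).
1. P is where the line through Z parallel to MQ meets line QL ⇒ P = (1, 1)
2. T is the intersection of line ZL and line MP ⇒ T = (1/5, 1/5)
3. X is the midpoint of LM ⇒ X = (-3/2, 1/2)
4. B is the centroid of triangle QXT ⇒ B = (-13/30, 17/30)
line ZB meets XT at E = (117/160, 17/160)
B = Z + t·(E−Z) with t = 16/3, so ZB:BE = 16/3:-13/3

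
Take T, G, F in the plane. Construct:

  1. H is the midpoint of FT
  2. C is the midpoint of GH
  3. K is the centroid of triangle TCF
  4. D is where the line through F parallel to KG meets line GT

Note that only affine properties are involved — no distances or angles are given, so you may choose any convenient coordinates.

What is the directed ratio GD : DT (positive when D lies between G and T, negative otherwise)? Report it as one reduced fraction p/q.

GD:DT = -1/2

Choose coordinates T = (0, 0), G = (1, 0), F = (0, 1).
1. H is the midpoint of FT ⇒ H = (0, 1/2)
2. C is the midpoint of GH ⇒ C = (1/2, 1/4)
3. K is the centroid of triangle TCF ⇒ K = (1/6, 5/12)
4. D is where the line through F parallel to KG meets line GT ⇒ D = (2, 0)
D = G + t·(T−G) with t = -1, so GD:DT = t:(1−t) = -1:2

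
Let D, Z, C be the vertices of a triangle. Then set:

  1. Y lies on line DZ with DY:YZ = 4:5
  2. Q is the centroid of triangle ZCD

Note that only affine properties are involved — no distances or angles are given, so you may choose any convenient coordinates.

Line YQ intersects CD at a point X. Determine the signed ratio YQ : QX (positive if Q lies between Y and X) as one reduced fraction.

YQ:QX = 1/3

Set D = (0, 0), Z = (1, 0), C = (0, 1); any affine frame gives the same invariant.
1. Y lies on line DZ with DY:YZ = 4:5 ⇒ Y = (4/9, 0)
2. Q is the centroid of triangle ZCD ⇒ Q = (1/3, 1/3)
line YQ meets CD at X = (0, 4/3)
Q = Y + t·(X−Y) with t = 1/4, so YQ:QX = 1/4:3/4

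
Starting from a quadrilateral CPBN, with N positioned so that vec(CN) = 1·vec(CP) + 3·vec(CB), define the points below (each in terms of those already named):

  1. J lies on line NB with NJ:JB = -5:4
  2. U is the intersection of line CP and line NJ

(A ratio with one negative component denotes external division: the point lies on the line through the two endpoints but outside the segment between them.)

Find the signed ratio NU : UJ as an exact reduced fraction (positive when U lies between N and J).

NU:UJ = 3/7

Set C = (0, 0), P = (1, 0), B = (0, 1), N = (1, 3); any affine frame gives the same invariant.
1. J lies on line NB with NJ:JB = -5:4 ⇒ J = (-4, -7)
2. U is the intersection of line CP and line NJ ⇒ U = (-1/2, 0)
U = N + t·(J−N) with t = 3/10, so NU:UJ = t:(1−t) = 3/10:7/10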